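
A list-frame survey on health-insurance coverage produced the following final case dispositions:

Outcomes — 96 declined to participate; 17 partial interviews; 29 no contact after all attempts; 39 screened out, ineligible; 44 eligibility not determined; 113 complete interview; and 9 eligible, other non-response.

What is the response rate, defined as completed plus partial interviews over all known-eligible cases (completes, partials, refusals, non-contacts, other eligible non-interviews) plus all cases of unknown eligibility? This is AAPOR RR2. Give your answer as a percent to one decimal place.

Top = 113 + 17 = 130
Denominator = 113 + 17 + 96 + 29 + 9 + 44 = 308
RR2 = 130 / 308 = 0.4221

42.2%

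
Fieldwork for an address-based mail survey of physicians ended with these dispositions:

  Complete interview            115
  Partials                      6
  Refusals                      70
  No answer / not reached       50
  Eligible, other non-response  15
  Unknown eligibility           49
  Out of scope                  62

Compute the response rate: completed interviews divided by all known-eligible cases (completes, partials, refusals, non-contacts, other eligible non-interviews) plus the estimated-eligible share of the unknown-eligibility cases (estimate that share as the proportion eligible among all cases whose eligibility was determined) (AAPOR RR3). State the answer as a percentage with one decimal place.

Top = 115
Eligible (known) = 115 + 6 + 70 + 50 + 15 = 256
e = 256 / (256 + 62) = 256 / 318 = 0.8050
Eligible share of unknowns = 0.8050 × 49 = 39.45
Denom = 256 + 39.45 = 295.45
RR3 = 115 / 295.45 = 0.3892

38.9%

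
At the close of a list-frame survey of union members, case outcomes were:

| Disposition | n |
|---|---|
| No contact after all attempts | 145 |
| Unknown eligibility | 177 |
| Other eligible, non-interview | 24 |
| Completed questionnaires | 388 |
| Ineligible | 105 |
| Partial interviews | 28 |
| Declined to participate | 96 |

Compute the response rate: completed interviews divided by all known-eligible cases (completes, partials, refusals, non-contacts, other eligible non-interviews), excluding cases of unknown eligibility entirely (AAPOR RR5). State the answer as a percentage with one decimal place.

57.0%

Top → 388
Base → 388 + 28 + 96 + 145 + 24 = 681
RR5 = 388 / 681 = 0.5698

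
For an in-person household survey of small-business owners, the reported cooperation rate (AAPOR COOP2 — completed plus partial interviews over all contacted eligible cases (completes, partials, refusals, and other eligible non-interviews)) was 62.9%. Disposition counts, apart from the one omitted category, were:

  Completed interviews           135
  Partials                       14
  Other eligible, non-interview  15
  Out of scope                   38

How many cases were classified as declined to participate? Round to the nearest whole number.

73

Numerator = 135 + 14 = 149
COOP2 = 149 / D = 0.629
D = 149 / 0.629 = 236.9
Rest of base = 164
declined to participate = 236.9 − 164 ≈ 73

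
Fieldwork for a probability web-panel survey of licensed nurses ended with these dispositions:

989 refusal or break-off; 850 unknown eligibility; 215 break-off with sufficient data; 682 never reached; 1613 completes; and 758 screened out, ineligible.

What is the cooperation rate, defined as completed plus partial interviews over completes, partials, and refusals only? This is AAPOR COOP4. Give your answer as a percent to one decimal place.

Top = 1613 + 215 = 1828
Base = 1613 + 215 + 989 = 2817
COOP4 = 1828 / 2817 = 0.6489

64.9%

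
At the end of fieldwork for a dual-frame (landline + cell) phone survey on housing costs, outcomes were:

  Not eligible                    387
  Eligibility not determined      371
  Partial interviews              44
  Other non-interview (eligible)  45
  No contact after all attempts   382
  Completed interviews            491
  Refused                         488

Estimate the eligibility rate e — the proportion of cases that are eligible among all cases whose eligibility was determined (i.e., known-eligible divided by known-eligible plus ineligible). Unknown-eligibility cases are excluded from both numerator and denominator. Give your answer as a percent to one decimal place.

Eligible (known) = 491 + 44 + 488 + 382 + 45 = 1450
e = 1450 / (1450 + 387) = 1450 / 1837 = 0.7893

78.9%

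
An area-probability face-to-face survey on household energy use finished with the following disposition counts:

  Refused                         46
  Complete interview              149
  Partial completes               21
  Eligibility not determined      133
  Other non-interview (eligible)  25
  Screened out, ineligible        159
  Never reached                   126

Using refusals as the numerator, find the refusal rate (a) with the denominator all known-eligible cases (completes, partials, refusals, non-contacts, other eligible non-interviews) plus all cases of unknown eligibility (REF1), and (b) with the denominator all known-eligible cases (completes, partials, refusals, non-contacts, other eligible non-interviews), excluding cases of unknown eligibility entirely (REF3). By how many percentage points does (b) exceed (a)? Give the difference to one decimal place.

3.3

Num: 46
Denom: 149 + 21 + 46 + 126 + 25 + 133 = 500
REF1 = 46 / 500 = 0.0920
Denom: 149 + 21 + 46 + 126 + 25 = 367
REF3 = 46 / 367 = 0.1253
Difference = 12.53 − 9.20 = 3.33 percentage points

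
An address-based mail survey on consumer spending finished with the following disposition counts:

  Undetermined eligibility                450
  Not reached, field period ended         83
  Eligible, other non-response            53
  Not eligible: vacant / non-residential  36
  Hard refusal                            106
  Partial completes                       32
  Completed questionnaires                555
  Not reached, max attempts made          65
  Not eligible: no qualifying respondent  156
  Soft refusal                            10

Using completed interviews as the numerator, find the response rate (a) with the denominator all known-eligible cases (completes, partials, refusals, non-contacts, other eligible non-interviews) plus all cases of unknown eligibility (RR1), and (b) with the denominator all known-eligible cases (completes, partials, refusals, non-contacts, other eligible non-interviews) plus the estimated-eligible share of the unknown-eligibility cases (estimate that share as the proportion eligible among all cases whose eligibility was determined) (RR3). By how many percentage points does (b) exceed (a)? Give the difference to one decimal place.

2.5

Refusals = 106 + 10 = 116
Never reached = 83 + 65 = 148
Ineligible = 156 + 36 = 192
Top: 555
Denominator: 555 + 32 + 116 + 148 + 53 + 450 = 1354
RR1 = 555 / 1354 = 0.4099
Known eligible: 555 + 32 + 116 + 148 + 53 = 904
e = 904 / (904 + 192) = 904 / 1096 = 0.8248
e × U: 0.8248 × 450 = 371.16
Denominator: 904 + 371.16 = 1275.16
RR3 = 555 / 1275.16 = 0.4352
Difference = 43.52 − 40.99 = 2.53 percentage points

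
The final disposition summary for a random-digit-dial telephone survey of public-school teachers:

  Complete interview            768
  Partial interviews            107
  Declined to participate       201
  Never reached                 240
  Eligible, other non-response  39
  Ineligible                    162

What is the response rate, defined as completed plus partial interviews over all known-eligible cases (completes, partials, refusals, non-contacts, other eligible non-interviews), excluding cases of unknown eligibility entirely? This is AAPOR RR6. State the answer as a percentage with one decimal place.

Top = 768 + 107 = 875
Denom = 768 + 107 + 201 + 240 + 39 = 1355
RR6 = 875 / 1355 = 0.6458

64.6%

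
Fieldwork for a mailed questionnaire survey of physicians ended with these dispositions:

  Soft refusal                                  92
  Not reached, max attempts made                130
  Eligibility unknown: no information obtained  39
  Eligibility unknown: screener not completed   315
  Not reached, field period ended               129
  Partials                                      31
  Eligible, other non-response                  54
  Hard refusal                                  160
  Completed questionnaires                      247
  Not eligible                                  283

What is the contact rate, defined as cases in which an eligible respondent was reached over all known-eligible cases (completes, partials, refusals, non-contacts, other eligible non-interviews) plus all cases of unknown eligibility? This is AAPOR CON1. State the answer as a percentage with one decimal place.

Refusal or break-off = 160 + 92 = 252
Never reached = 129 + 130 = 259
Unknown if eligible = 315 + 39 = 354
Top = 247 + 31 + 252 + 54 = 584
Denominator = 247 + 31 + 252 + 259 + 54 + 354 = 1197
CON1 = 584 / 1197 = 0.4879

48.8%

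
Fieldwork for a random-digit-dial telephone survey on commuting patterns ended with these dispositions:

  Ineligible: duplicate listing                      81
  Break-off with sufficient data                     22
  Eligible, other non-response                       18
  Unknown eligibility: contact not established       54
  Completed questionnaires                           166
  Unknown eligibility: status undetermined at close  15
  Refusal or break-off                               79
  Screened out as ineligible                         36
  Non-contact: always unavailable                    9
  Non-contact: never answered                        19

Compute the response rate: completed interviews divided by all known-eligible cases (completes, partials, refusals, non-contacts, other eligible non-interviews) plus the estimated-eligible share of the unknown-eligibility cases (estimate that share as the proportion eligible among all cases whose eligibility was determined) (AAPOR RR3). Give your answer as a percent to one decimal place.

No contact after all attempts = 19 + 9 = 28
Undetermined eligibility = 54 + 15 = 69
Out of scope = 36 + 81 = 117
Top = 166
Known eligible = 166 + 22 + 79 + 28 + 18 = 313
e = 313 / (313 + 117) = 313 / 430 = 0.7279
Eligible share of unknowns = 0.7279 × 69 = 50.23
Denominator = 313 + 50.23 = 363.23
RR3 = 166 / 363.23 = 0.4570

45.7%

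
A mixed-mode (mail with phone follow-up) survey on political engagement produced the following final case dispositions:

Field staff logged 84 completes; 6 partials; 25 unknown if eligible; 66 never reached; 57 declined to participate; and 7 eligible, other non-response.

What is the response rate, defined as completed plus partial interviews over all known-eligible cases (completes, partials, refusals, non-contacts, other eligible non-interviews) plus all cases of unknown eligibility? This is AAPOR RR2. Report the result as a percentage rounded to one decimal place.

Num → 84 + 6 = 90
Denominator → 84 + 6 + 57 + 66 + 7 + 25 = 245
RR2 = 90 / 245 = 0.3673

36.7%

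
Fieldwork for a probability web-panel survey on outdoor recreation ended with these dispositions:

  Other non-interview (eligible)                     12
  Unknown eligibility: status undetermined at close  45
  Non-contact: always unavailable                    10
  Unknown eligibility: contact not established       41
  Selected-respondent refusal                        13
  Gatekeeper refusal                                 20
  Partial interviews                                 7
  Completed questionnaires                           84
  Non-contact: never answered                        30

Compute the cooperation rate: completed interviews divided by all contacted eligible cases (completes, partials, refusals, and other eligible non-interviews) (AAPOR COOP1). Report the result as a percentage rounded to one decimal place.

Refusals = 20 + 13 = 33
No contact after all attempts = 30 + 10 = 40
Unknown if eligible = 41 + 45 = 86
Top = 84
Base = 84 + 7 + 33 + 12 = 136
COOP1 = 84 / 136 = 0.6176

61.8%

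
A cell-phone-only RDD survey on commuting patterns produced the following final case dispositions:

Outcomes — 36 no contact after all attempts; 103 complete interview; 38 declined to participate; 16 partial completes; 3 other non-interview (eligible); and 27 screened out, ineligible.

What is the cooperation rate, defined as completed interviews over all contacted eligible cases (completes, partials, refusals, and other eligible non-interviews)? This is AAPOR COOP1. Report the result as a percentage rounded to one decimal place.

64.4%

Num = 103
Denominator = 103 + 16 + 38 + 3 = 160
COOP1 = 103 / 160 = 0.6438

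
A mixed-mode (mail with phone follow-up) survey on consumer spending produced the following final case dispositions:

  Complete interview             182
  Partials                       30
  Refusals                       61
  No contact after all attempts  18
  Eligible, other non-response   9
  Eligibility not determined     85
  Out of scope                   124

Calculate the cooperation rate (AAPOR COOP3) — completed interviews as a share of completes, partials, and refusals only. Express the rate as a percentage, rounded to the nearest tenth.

66.7%

Top = 182
Base = 182 + 30 + 61 = 273
COOP3 = 182 / 273 = 0.6667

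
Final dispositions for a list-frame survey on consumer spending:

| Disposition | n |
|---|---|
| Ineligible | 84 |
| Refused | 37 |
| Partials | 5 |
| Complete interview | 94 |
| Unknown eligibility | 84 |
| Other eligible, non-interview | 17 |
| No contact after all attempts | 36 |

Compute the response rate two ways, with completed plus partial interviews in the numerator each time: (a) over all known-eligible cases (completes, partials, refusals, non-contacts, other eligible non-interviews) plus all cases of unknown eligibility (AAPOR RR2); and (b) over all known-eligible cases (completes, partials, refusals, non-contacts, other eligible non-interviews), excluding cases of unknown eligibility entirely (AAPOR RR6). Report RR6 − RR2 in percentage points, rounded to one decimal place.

Num: 94 + 5 = 99
Denom: 94 + 5 + 37 + 36 + 17 + 84 = 273
RR2 = 99 / 273 = 0.3626
Denom: 94 + 5 + 37 + 36 + 17 = 189
RR6 = 99 / 189 = 0.5238
Difference = 52.38 − 36.26 = 16.12 percentage points

16.1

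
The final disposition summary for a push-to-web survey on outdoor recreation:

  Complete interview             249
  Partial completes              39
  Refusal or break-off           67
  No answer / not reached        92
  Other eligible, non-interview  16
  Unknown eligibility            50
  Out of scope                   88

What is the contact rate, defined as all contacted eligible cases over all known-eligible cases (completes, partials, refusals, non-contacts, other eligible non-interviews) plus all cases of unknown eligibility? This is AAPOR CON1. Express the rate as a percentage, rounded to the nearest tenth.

Num → 249 + 39 + 67 + 16 = 371
Base → 249 + 39 + 67 + 92 + 16 + 50 = 513
CON1 = 371 / 513 = 0.7232

72.3%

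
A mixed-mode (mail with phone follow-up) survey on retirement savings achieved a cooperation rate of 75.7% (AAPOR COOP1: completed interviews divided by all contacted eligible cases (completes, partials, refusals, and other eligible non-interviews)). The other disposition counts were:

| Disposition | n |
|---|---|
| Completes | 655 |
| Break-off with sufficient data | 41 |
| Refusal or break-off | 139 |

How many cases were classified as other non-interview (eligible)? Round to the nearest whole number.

COOP1 = 655 / D = 0.757
D = 655 / 0.757 = 865.3
Remaining denominator categories sum to 835
other non-interview (eligible) = 865.3 − 835 ≈ 30

30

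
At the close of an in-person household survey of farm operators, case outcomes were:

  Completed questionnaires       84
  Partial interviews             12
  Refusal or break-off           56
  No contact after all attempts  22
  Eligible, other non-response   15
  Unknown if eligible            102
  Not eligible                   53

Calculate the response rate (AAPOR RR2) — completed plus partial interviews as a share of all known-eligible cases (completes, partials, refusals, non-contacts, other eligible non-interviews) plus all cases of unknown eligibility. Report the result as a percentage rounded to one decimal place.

Top → 84 + 12 = 96
Denom → 84 + 12 + 56 + 22 + 15 + 102 = 291
RR2 = 96 / 291 = 0.3299

33.0%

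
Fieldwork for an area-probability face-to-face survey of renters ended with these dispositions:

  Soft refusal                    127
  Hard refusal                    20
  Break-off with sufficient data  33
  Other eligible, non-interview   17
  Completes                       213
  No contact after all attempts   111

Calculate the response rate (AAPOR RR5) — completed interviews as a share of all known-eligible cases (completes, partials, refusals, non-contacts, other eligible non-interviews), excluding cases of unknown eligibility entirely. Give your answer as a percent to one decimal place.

Refusals = 20 + 127 = 147
Top: 213
Base: 213 + 33 + 147 + 111 + 17 = 521
RR5 = 213 / 521 = 0.4088

40.9%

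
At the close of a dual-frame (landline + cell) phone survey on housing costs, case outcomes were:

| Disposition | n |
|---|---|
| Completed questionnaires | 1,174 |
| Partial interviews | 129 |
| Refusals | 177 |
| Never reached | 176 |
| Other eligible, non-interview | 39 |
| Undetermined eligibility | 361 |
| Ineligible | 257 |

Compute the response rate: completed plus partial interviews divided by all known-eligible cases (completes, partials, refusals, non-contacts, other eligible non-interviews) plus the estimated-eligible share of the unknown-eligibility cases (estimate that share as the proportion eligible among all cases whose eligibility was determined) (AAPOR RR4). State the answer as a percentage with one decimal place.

64.9%

Numerator → 1174 + 129 = 1303
Eligible (known) → 1174 + 129 + 177 + 176 + 39 = 1695
e = 1695 / (1695 + 257) = 1695 / 1952 = 0.8683
e × U → 0.8683 × 361 = 313.46
Base → 1695 + 313.46 = 2008.46
RR4 = 1303 / 2008.46 = 0.6488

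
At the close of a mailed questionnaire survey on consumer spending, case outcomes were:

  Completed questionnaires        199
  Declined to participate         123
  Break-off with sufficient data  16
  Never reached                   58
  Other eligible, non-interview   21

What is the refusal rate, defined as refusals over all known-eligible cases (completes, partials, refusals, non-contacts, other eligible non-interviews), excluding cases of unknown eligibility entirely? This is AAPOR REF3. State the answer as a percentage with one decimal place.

Top = 123
Denominator = 199 + 16 + 123 + 58 + 21 = 417
REF3 = 123 / 417 = 0.2950

29.5%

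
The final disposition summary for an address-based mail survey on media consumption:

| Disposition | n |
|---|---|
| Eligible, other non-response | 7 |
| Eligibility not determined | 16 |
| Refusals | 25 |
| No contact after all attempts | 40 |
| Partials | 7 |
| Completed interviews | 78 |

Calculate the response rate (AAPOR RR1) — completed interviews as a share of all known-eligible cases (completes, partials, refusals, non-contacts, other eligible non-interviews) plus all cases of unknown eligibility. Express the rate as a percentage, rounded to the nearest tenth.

Num: 78
Denom: 78 + 7 + 25 + 40 + 7 + 16 = 173
RR1 = 78 / 173 = 0.4509

45.1%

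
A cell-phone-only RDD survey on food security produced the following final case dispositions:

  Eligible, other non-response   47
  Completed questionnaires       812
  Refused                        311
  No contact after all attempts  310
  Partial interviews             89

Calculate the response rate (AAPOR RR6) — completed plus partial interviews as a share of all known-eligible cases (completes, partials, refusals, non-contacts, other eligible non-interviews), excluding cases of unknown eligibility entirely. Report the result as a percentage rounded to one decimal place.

57.4%

Numerator → 812 + 89 = 901
Denominator → 812 + 89 + 311 + 310 + 47 = 1569
RR6 = 901 / 1569 = 0.5743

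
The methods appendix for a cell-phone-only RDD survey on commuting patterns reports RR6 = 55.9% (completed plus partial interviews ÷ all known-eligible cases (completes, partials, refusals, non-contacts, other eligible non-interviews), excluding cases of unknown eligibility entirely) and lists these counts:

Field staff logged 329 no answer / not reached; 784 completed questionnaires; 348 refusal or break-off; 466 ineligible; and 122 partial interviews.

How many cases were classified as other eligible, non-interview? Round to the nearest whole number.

38

Numerator → 784 + 122 = 906
RR6 = 906 / D = 0.559
D = 906 / 0.559 = 1620.8
Other denominator terms total 1583
other eligible, non-interview = 1620.8 − 1583 ≈ 38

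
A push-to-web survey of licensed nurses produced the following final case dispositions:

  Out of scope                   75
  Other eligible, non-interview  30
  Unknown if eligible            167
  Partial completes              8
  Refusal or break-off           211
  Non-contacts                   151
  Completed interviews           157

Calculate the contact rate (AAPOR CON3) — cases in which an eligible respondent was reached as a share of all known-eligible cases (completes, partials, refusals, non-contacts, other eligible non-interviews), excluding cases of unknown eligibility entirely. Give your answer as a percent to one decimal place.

72.9%

Num → 157 + 8 + 211 + 30 = 406
Base → 157 + 8 + 211 + 151 + 30 = 557
CON3 = 406 / 557 = 0.7289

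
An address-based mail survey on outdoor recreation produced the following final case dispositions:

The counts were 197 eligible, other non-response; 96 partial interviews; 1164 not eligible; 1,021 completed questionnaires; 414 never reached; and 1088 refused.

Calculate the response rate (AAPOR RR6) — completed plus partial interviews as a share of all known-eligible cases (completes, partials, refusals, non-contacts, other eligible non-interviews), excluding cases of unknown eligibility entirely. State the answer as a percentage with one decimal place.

39.7%

Num → 1021 + 96 = 1117
Denominator → 1021 + 96 + 1088 + 414 + 197 = 2816
RR6 = 1117 / 2816 = 0.3967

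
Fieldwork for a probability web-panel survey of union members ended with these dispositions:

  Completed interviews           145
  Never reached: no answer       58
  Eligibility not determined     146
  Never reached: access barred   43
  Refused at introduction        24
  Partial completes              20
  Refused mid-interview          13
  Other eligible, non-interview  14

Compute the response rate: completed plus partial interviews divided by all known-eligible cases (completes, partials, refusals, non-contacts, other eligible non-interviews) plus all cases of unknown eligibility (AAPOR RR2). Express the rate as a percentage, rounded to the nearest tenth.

35.6%

Refusal or break-off = 24 + 13 = 37
No answer / not reached = 58 + 43 = 101
Numerator: 145 + 20 = 165
Denom: 145 + 20 + 37 + 101 + 14 + 146 = 463
RR2 = 165 / 463 = 0.3564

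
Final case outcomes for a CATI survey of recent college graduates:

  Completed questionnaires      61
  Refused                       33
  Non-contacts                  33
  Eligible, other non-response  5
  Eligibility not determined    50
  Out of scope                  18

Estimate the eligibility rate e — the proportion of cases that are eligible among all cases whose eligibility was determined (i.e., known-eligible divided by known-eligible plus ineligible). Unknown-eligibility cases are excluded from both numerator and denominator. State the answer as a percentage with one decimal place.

Known eligible → 61 + 33 + 33 + 5 = 132
e = 132 / (132 + 18) = 132 / 150 = 0.8800

88.0%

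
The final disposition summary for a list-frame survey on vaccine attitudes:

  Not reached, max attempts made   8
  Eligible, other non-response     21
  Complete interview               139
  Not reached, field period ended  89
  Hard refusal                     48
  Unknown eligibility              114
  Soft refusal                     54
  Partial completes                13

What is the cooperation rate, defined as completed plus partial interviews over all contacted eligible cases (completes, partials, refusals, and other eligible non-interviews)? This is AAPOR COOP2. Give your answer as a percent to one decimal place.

55.3%

Refusal or break-off = 48 + 54 = 102
Non-contacts = 89 + 8 = 97
Numerator = 139 + 13 = 152
Denominator = 139 + 13 + 102 + 21 = 275
COOP2 = 152 / 275 = 0.5527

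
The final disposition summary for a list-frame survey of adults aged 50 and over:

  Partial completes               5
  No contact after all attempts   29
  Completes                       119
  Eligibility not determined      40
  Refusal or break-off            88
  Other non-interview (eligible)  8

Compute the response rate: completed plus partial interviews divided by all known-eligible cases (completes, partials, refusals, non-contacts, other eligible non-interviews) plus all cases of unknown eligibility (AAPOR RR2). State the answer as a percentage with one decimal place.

42.9%

Numerator: 119 + 5 = 124
Base: 119 + 5 + 88 + 29 + 8 + 40 = 289
RR2 = 124 / 289 = 0.4291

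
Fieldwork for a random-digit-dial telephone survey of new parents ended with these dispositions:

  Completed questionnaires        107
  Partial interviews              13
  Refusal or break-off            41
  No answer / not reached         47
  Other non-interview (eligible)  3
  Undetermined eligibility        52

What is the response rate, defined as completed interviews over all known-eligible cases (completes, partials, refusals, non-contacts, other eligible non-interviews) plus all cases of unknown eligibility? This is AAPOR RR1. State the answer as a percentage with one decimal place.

Num: 107
Base: 107 + 13 + 41 + 47 + 3 + 52 = 263
RR1 = 107 / 263 = 0.4068

40.7%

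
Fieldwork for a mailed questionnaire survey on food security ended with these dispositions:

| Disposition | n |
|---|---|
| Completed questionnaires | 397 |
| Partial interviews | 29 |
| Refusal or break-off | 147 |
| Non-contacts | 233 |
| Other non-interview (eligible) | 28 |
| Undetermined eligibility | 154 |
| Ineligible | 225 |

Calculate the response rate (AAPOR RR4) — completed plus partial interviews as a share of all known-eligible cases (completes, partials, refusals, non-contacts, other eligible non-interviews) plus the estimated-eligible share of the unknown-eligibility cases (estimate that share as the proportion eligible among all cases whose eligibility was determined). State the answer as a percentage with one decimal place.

44.6%

Numerator = 397 + 29 = 426
Determined eligible = 397 + 29 + 147 + 233 + 28 = 834
e = 834 / (834 + 225) = 834 / 1059 = 0.7875
e × U = 0.7875 × 154 = 121.27
Base = 834 + 121.27 = 955.27
RR4 = 426 / 955.27 = 0.4459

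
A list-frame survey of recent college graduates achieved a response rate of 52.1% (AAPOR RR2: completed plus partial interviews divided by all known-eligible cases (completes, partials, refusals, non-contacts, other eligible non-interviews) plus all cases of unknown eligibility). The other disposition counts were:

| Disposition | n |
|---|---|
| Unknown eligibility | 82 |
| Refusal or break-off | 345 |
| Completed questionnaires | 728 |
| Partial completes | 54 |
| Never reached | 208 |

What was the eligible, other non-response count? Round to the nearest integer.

84

Top = 728 + 54 = 782
RR2 = 782 / D = 0.521
D = 782 / 0.521 = 1501.0
Remaining denominator categories sum to 1417
eligible, other non-response = 1501.0 − 1417 ≈ 84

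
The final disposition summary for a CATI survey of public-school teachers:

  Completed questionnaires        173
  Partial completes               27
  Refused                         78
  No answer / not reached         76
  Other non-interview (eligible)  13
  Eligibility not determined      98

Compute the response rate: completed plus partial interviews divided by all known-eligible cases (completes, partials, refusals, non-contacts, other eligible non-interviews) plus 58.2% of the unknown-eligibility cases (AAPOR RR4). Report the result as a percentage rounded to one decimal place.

Top → 173 + 27 = 200
Eligible (known) → 173 + 27 + 78 + 76 + 13 = 367
Estimated eligible among unknowns → 0.5820 × 98 = 57.04
Denom → 367 + 57.04 = 424.04
RR4 = 200 / 424.04 = 0.4717

47.2%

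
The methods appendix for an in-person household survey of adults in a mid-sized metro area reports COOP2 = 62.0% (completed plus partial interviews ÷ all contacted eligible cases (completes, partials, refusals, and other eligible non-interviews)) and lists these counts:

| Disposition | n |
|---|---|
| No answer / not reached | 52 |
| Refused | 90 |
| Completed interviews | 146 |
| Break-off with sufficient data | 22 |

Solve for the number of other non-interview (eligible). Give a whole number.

Numerator = 146 + 22 = 168
COOP2 = 168 / D = 0.620
D = 168 / 0.620 = 271.0
Other denominator terms total 258
other non-interview (eligible) = 271.0 − 258 ≈ 13

13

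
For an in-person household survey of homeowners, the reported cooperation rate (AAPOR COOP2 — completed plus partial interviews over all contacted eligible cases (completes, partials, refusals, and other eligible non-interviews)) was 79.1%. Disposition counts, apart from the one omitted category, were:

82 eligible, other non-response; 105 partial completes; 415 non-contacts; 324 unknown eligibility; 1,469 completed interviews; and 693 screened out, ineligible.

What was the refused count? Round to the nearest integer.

Num → 1469 + 105 = 1574
COOP2 = 1574 / D = 0.791
D = 1574 / 0.791 = 1989.9
Rest of base = 1656
refused = 1989.9 − 1656 ≈ 334

334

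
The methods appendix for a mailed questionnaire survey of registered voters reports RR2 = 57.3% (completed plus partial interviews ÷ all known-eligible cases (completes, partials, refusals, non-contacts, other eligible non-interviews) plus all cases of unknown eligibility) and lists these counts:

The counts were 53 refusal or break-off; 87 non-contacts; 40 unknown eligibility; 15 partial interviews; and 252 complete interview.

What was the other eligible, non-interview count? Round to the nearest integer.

Top → 252 + 15 = 267
RR2 = 267 / D = 0.573
D = 267 / 0.573 = 466.0
Rest of base = 447
other eligible, non-interview = 466.0 − 447 ≈ 19

19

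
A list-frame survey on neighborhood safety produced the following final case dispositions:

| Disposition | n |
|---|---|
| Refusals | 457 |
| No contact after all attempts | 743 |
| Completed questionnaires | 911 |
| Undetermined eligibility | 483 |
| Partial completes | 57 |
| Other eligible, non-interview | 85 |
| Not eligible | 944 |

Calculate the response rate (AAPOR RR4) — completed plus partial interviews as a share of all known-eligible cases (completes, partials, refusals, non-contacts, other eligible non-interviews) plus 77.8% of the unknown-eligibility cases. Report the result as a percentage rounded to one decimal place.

Num → 911 + 57 = 968
Determined eligible → 911 + 57 + 457 + 743 + 85 = 2253
Eligible share of unknowns → 0.7780 × 483 = 375.77
Denom → 2253 + 375.77 = 2628.77
RR4 = 968 / 2628.77 = 0.3682

36.8%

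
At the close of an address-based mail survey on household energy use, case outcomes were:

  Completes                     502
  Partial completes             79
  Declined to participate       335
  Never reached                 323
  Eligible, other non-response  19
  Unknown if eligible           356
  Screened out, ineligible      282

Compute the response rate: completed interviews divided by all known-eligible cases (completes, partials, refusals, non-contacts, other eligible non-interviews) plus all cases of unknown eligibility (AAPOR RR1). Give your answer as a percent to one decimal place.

Num: 502
Base: 502 + 79 + 335 + 323 + 19 + 356 = 1614
RR1 = 502 / 1614 = 0.3110

31.1%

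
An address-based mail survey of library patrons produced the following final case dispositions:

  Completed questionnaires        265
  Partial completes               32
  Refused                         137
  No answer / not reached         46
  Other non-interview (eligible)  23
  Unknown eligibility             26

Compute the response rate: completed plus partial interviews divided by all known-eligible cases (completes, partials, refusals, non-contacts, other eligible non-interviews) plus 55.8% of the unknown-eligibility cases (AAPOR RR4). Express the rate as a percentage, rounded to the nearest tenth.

Num → 265 + 32 = 297
Eligible (known) → 265 + 32 + 137 + 46 + 23 = 503
Estimated eligible among unknowns → 0.5580 × 26 = 14.51
Base → 503 + 14.51 = 517.51
RR4 = 297 / 517.51 = 0.5739

57.4%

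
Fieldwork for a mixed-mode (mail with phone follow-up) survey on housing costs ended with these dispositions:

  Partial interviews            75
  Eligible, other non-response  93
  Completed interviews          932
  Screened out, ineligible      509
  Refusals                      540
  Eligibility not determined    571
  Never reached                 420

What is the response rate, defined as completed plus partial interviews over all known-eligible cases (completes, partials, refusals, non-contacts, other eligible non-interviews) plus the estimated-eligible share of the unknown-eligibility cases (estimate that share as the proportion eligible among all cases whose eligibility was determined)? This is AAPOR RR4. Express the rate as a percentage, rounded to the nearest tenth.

40.0%

Top → 932 + 75 = 1007
Known eligible → 932 + 75 + 540 + 420 + 93 = 2060
e = 2060 / (2060 + 509) = 2060 / 2569 = 0.8019
Estimated eligible among unknowns → 0.8019 × 571 = 457.88
Base → 2060 + 457.88 = 2517.88
RR4 = 1007 / 2517.88 = 0.3999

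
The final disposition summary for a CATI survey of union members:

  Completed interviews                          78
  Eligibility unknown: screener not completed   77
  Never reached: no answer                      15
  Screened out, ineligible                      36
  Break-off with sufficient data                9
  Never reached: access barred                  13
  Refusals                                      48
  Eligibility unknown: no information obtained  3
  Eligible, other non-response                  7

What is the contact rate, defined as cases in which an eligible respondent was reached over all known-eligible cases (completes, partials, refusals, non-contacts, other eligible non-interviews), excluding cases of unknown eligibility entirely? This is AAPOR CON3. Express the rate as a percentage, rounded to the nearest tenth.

Never reached = 15 + 13 = 28
Eligibility not determined = 77 + 3 = 80
Num: 78 + 9 + 48 + 7 = 142
Base: 78 + 9 + 48 + 28 + 7 = 170
CON3 = 142 / 170 = 0.8353

83.5%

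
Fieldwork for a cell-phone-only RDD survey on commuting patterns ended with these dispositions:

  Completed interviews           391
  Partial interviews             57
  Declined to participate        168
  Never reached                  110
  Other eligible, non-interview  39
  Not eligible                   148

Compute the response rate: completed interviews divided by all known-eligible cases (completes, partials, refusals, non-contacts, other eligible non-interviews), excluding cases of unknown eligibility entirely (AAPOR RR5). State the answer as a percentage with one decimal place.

51.1%

Numerator → 391
Denominator → 391 + 57 + 168 + 110 + 39 = 765
RR5 = 391 / 765 = 0.5111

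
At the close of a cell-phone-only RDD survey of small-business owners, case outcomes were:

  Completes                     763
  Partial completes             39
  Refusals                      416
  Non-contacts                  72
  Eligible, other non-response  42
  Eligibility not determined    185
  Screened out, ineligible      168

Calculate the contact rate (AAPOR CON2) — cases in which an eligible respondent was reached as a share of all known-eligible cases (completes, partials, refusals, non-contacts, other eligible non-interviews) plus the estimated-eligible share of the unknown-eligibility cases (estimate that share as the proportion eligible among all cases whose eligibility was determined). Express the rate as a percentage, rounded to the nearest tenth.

84.2%

Num: 763 + 39 + 416 + 42 = 1260
Eligible (known): 763 + 39 + 416 + 72 + 42 = 1332
e = 1332 / (1332 + 168) = 1332 / 1500 = 0.8880
Estimated eligible among unknowns: 0.8880 × 185 = 164.28
Base: 1332 + 164.28 = 1496.28
CON2 = 1260 / 1496.28 = 0.8421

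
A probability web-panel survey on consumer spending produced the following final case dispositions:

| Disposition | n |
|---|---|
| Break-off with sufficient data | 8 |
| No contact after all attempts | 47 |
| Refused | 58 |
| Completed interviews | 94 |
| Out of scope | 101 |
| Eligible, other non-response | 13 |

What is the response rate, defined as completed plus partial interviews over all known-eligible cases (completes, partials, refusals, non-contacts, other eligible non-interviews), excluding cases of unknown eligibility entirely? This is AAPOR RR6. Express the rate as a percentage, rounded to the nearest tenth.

46.4%

Numerator: 94 + 8 = 102
Denominator: 94 + 8 + 58 + 47 + 13 = 220
RR6 = 102 / 220 = 0.4636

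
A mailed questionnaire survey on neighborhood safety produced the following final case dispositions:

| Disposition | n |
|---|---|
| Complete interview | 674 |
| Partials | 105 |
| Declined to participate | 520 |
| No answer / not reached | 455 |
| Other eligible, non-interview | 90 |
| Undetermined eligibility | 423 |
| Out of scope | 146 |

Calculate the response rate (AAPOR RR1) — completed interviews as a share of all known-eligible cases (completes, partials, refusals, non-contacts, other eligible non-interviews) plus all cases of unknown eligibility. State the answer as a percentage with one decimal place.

Numerator → 674
Denom → 674 + 105 + 520 + 455 + 90 + 423 = 2267
RR1 = 674 / 2267 = 0.2973

29.7%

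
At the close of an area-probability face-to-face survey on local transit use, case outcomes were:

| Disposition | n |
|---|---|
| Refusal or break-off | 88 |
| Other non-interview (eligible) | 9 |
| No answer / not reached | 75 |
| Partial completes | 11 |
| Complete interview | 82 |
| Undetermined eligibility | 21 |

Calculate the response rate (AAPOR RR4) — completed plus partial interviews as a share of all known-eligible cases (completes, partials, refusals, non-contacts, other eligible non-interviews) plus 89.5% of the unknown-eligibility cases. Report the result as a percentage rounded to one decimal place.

Num → 82 + 11 = 93
Determined eligible → 82 + 11 + 88 + 75 + 9 = 265
Eligible share of unknowns → 0.8950 × 21 = 18.80
Denom → 265 + 18.80 = 283.80
RR4 = 93 / 283.80 = 0.3277

32.8%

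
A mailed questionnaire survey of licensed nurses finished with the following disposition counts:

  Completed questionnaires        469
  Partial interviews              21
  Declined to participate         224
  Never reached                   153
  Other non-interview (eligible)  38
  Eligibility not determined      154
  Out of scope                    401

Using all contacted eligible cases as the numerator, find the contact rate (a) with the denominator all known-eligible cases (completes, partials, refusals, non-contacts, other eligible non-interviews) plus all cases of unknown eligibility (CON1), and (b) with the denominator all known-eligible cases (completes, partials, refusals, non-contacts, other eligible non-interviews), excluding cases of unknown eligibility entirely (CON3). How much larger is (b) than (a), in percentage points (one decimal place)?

12.1

Numerator: 469 + 21 + 224 + 38 = 752
Denom: 469 + 21 + 224 + 153 + 38 + 154 = 1059
CON1 = 752 / 1059 = 0.7101
Denom: 469 + 21 + 224 + 153 + 38 = 905
CON3 = 752 / 905 = 0.8309
Difference = 83.09 − 71.01 = 12.08 percentage points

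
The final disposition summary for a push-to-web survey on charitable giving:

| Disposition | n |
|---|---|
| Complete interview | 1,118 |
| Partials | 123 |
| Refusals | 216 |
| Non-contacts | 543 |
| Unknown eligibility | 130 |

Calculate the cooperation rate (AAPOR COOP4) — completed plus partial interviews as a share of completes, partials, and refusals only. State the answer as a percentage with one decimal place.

85.2%

Num: 1118 + 123 = 1241
Denominator: 1118 + 123 + 216 = 1457
COOP4 = 1241 / 1457 = 0.8518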